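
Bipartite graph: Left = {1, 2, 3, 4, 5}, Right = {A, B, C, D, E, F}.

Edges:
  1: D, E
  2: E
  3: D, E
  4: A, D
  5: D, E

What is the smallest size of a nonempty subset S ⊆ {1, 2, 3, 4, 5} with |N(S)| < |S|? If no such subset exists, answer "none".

3

Take S = {1, 2, 3}. Its neighbourhood is {D, E}, so |N(S)| = 2 < |S| = 3.
Every subset of size less than 3 has at least as many neighbours as members, so 3 is the minimum.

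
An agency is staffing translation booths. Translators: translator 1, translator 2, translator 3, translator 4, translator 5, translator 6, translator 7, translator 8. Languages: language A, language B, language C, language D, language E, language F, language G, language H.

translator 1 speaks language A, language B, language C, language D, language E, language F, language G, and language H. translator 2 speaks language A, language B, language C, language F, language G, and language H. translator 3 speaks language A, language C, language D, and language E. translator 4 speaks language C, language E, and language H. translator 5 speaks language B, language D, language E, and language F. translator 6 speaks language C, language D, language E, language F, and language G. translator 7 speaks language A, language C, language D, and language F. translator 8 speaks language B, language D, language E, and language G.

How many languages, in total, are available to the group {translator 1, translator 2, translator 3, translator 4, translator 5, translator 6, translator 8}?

The union of neighbours of {translator 1, translator 2, translator 3, translator 4, translator 5, translator 6, translator 8} is {language A, language B, language C, language D, language E, language F, language G, language H}, which has 8 elements.
Since |N(S)| = 8 ≥ |S| = 7, Hall's condition holds for this subset.

8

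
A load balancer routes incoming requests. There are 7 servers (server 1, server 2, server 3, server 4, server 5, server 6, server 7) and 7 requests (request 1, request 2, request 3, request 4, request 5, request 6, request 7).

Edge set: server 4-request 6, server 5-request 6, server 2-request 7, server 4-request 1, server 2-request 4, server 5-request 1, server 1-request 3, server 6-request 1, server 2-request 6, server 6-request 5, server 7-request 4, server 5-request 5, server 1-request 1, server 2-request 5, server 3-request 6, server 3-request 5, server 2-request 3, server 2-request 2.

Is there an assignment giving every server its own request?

The set {server 3, server 4, server 5, server 6} has only 3 neighbours ({request 1, request 5, request 6}), so by Hall's theorem at most 6 of the 7 servers can be matched.
Hence no matching covers every server.

No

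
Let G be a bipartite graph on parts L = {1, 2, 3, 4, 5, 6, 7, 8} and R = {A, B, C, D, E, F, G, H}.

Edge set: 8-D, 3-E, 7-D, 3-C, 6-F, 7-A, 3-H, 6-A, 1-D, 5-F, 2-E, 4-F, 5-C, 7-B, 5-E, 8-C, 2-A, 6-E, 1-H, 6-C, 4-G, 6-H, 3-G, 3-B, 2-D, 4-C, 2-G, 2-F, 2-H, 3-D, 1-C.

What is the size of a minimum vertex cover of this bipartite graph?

8

{1, 2, 3, 4, 5, 6, 7, 8} is a vertex cover of size 8: every edge has an endpoint in this set.
No smaller cover exists because 1–D, 2–A, 3–G, 4–F, 5–E, 6–H, 7–B, 8–C is a matching of size 8, and a cover must include an endpoint of each of these disjoint edges (König's theorem).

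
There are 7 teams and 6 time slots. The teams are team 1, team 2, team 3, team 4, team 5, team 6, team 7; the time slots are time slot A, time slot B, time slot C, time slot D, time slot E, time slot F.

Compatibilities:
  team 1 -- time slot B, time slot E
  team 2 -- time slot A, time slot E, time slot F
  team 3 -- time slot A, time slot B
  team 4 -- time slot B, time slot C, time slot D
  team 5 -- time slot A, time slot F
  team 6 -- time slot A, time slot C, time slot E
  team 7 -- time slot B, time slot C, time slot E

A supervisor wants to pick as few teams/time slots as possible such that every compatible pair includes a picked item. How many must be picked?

6

{team 4, time slot A, time slot B, time slot C, time slot E, time slot F} is a vertex cover of size 6: every edge has an endpoint in this set.
No smaller cover exists because team 1–time slot E, team 2–time slot A, team 3–time slot B, team 4–time slot D, team 5–time slot F, team 6–time slot C is a matching of size 6, and a cover must include an endpoint of each of these disjoint edges (König's theorem).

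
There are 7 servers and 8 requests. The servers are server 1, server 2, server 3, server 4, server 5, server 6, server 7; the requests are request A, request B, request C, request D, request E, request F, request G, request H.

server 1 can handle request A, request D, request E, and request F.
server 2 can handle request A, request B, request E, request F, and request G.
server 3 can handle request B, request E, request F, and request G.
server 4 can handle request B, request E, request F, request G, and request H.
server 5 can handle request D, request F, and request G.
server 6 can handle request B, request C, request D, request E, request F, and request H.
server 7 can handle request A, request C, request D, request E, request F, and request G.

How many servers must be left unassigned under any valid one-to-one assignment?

For example, pair server 1→request A, server 2→request G, server 3→request B, server 4→request F, server 5→request D, server 6→request H, server 7→request E.
This saturates every server, so 7 is the maximum.
That matches 7 of the 7, leaving 0 unmatched; no matching can do better.

0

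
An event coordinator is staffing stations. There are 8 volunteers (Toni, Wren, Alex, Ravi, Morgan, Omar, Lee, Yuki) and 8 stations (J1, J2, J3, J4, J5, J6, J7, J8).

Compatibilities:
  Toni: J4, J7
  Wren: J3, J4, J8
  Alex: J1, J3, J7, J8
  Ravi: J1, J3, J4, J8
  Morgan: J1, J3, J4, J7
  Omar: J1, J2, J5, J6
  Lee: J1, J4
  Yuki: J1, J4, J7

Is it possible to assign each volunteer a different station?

The set {Toni, Wren, Alex, Ravi, Morgan, Lee, Yuki} has only 5 neighbours ({J1, J3, J4, J7, J8}), so by Hall's theorem at most 6 of the 8 volunteers can be matched.
Hence no matching covers every volunteer.

No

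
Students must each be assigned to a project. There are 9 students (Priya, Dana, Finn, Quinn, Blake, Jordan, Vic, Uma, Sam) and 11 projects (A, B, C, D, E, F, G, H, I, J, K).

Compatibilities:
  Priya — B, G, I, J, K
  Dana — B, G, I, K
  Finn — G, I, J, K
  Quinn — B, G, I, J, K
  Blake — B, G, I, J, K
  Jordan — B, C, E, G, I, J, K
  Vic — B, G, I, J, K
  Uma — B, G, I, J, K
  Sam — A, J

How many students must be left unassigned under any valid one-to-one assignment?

For example, pair Priya–K, Dana–B, Finn–I, Quinn–G, Blake–J, Jordan–E, Sam–A.
The set {Priya, Dana, Finn, Quinn, Blake, Vic, Uma} has only 5 neighbours ({B, G, I, J, K}), so by Hall's theorem at most 7 of the 9 students can be matched.
That matches 7 of the 9, leaving 2 unmatched; no matching can do better.

2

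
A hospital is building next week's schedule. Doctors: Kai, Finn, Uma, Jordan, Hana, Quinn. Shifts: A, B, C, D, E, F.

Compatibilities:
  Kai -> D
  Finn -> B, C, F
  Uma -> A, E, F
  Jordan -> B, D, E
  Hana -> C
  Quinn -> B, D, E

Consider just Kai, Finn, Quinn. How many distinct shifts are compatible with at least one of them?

The union of neighbours of {Kai, Finn, Quinn} is {B, C, D, E, F}, which has 5 elements.
Since |N(S)| = 5 ≥ |S| = 3, Hall's condition holds for this subset.

5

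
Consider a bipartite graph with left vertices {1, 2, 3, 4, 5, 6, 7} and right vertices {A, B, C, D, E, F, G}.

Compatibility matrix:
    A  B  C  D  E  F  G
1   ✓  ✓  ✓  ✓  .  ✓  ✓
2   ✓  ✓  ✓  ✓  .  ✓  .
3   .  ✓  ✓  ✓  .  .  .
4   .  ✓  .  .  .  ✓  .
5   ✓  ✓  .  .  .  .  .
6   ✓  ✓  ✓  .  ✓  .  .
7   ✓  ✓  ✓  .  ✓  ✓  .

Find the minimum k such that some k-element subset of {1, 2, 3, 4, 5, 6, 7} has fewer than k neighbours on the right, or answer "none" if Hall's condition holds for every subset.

A matching saturating every left vertex exists, for instance 1→G, 2→D, 3→C, 4→F, 5→B, 6→E, 7→A.
By Hall's marriage theorem, this means |N(S)| ≥ |S| for every subset S, so no violating subset exists.

none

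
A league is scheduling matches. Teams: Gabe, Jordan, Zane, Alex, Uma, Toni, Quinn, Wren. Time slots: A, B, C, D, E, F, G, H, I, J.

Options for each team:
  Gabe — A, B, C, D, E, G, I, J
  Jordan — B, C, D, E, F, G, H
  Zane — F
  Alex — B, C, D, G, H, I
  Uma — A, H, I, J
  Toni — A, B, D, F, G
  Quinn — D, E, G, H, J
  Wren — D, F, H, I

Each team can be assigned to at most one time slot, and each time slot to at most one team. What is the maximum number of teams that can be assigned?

8

A valid assignment of size 8: Gabe-G, Jordan-E, Zane-F, Alex-H, Uma-I, Toni-A, Quinn-J, Wren-D.
All 8 teams are matched, so no larger matching exists.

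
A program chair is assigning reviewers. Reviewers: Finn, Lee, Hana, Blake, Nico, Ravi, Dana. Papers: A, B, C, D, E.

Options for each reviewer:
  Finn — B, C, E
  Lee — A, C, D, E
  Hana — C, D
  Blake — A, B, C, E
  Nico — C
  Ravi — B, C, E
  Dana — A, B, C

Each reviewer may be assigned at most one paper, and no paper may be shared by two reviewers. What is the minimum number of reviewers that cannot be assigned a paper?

For example, pair Finn-B, Lee-E, Hana-D, Blake-A, Nico-C.
The set {Finn, Lee, Hana, Blake, Nico, Ravi, Dana} has only 5 neighbours ({A, B, C, D, E}), so by Hall's theorem at most 5 of the 7 reviewers can be matched.
That matches 5 of the 7, leaving 2 unmatched; no matching can do better.

2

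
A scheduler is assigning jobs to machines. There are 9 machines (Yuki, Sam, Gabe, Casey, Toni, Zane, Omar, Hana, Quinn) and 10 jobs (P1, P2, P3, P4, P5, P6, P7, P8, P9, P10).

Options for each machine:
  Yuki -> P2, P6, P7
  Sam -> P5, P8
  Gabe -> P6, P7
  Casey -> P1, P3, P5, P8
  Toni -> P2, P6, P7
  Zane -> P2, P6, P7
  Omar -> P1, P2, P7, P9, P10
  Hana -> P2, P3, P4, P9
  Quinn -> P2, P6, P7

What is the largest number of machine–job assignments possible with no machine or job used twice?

One maximum matching: Yuki–P2, Sam–P8, Gabe–P6, Casey–P5, Toni–P7, Omar–P1, Hana–P9.
The set {Yuki, Gabe, Toni, Zane, Quinn} has only 3 neighbours ({P2, P6, P7}), so by Hall's theorem at most 7 of the 9 machines can be matched.

7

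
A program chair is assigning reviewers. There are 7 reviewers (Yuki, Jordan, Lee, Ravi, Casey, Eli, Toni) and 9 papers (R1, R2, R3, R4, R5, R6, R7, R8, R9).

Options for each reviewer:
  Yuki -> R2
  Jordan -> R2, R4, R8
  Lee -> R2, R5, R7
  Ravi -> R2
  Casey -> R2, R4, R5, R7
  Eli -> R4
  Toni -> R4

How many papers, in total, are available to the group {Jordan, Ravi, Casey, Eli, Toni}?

5

The union of neighbours of {Jordan, Ravi, Casey, Eli, Toni} is {R2, R4, R5, R7, R8}, which has 5 elements.
Since |N(S)| = 5 ≥ |S| = 5, Hall's condition holds for this subset.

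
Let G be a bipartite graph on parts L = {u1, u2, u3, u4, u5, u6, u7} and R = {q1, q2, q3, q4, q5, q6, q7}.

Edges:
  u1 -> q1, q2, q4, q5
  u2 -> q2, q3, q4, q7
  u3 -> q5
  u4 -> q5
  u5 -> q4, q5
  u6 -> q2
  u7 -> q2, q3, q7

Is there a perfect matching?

The set {u3, u4} has only 1 neighbour ({q5}), so by Hall's theorem at most 6 of the 7 left vertices can be matched.
Hence no matching covers every left vertex.

No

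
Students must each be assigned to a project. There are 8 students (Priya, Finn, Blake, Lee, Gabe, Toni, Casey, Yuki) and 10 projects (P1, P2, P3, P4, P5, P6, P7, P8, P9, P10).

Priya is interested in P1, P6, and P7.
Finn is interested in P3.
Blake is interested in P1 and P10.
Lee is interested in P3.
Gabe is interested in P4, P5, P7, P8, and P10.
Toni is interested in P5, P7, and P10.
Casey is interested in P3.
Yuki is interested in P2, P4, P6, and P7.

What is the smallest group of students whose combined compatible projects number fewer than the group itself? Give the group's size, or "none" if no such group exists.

Take S = {Finn, Lee}. Its neighbourhood is {P3}, so |N(S)| = 1 < |S| = 2.
No single vertex violates Hall's condition since each has at least one neighbour, so 2 is the minimum.

2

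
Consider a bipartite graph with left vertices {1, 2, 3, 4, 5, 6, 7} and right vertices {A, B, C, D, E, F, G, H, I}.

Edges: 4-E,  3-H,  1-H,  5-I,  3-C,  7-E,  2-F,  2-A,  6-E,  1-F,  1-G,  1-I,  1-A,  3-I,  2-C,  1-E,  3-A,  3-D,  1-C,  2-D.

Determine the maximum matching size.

5

One maximum matching: 1–G, 2–F, 3–A, 4–E, 5–I.
The set {4, 6, 7} has only 1 neighbour ({E}), so by Hall's theorem at most 5 of the 7 left vertices can be matched.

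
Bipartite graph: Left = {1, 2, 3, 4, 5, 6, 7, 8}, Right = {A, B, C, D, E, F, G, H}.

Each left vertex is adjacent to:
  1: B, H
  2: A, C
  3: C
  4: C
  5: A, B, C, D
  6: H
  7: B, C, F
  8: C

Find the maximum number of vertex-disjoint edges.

A valid assignment of size 6: 1-B, 2-A, 3-C, 5-D, 6-H, 7-F.
The set {3, 4, 8} has only 1 neighbour ({C}), so by Hall's theorem at most 6 of the 8 left vertices can be matched.

6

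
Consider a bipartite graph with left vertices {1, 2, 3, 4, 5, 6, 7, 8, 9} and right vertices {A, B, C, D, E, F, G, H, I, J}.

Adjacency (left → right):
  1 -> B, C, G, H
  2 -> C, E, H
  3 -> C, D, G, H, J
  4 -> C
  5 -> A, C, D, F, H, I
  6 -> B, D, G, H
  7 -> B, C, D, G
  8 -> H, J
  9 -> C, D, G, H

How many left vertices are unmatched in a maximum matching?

For example, pair 1-H, 2-E, 3-G, 4-C, 5-A, 6-B, 7-D, 8-J.
The set {1, 3, 4, 6, 7, 8, 9} has only 6 neighbours ({B, C, D, G, H, J}), so by Hall's theorem at most 8 of the 9 left vertices can be matched.
That matches 8 of the 9, leaving 1 unmatched; no matching can do better.

1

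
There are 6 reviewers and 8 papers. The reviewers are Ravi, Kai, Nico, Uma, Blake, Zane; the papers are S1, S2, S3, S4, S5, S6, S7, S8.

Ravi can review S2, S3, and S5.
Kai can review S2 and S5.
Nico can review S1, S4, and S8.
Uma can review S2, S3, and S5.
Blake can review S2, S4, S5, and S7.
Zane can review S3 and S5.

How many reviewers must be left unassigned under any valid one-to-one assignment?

1

A valid assignment of size 5: Ravi–S3, Kai–S5, Nico–S1, Uma–S2, Blake–S4.
The set {Ravi, Kai, Uma, Zane} has only 3 neighbours ({S2, S3, S5}), so by Hall's theorem at most 5 of the 6 reviewers can be matched.
That matches 5 of the 6, leaving 1 unmatched; no matching can do better.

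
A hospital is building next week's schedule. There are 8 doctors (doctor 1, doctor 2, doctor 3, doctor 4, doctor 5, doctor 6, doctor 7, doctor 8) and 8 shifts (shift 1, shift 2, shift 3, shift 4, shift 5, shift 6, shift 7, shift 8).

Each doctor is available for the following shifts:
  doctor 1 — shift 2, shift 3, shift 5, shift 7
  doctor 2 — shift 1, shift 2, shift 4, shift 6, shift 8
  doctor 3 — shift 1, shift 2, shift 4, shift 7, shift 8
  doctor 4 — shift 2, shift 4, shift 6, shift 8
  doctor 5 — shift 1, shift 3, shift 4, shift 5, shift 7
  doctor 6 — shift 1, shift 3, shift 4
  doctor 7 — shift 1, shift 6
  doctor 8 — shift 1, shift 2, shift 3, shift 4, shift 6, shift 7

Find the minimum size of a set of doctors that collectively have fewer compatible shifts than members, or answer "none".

A matching saturating every doctor exists, for instance doctor 1→shift 3, doctor 2→shift 6, doctor 3→shift 8, doctor 4→shift 2, doctor 5→shift 5, doctor 6→shift 4, doctor 7→shift 1, doctor 8→shift 7.
By Hall's marriage theorem, this means |N(S)| ≥ |S| for every subset S, so no violating subset exists.

none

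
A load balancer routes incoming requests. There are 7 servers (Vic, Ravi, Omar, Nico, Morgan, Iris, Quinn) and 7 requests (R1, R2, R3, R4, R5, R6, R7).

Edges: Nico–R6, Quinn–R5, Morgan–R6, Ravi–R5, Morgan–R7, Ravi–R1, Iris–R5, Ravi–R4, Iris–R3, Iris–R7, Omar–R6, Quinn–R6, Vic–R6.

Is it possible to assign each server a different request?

The set {Vic, Omar, Nico} has only 1 neighbour ({R6}), so by Hall's theorem at most 5 of the 7 servers can be matched.
Hence no matching covers every server.

No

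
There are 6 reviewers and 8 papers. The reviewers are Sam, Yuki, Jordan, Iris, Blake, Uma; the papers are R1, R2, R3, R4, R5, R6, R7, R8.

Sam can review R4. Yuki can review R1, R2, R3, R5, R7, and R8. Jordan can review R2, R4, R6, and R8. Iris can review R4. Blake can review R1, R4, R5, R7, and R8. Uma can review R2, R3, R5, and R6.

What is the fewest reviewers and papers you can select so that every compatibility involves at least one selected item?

5

The 5 edges Sam–R4, Yuki–R2, Jordan–R8, Blake–R1, Uma–R3 form a matching, so any vertex cover needs at least 5 vertices (one per matched edge).
Conversely {Yuki, Jordan, Blake, Uma, R4} meets every edge and has exactly 5 vertices, so 5 is optimal.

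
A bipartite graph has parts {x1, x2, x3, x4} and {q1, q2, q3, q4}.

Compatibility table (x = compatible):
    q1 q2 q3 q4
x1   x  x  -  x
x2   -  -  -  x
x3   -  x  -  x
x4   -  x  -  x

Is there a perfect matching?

No

The set {x2, x3, x4} has only 2 neighbours ({q2, q4}), so by Hall's theorem at most 3 of the 4 left vertices can be matched.
Hence no matching covers every left vertex.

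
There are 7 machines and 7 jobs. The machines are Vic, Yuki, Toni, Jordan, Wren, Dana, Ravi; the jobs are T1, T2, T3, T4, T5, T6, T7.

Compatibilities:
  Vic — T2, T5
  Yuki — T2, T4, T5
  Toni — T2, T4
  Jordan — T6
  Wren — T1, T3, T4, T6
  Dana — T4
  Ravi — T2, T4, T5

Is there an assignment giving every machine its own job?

The set {Vic, Yuki, Toni, Dana, Ravi} has only 3 neighbours ({T2, T4, T5}), so by Hall's theorem at most 5 of the 7 machines can be matched.
Hence no matching covers every machine.

No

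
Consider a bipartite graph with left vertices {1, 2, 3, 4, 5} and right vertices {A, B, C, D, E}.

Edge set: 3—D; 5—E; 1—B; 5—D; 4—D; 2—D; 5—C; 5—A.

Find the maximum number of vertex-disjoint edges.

3

A valid assignment of size 3: 1→B, 2→D, 5→E.
The set {2, 3, 4} has only 1 neighbour ({D}), so by Hall's theorem at most 3 of the 5 left vertices can be matched.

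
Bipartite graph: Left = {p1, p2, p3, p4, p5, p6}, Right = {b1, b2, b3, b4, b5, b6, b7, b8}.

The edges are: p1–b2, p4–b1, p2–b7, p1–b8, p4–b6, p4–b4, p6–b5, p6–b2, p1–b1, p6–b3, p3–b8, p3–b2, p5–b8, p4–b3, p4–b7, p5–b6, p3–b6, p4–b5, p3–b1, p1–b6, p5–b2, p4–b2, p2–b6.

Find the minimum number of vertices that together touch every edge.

6

A maximum matching has 6 edges (e.g. p1–b6, p2–b7, p3–b2, p4–b1, p5–b8, p6–b3).
By König's theorem the minimum vertex cover has the same size. One such cover is {p1, p2, p3, p4, p5, p6}.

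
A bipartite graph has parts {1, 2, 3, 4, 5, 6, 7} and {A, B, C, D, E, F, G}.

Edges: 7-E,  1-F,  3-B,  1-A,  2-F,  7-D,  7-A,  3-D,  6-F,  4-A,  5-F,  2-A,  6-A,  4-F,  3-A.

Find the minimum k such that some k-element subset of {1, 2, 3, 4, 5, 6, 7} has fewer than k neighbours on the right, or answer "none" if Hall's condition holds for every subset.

3

Take S = {1, 2, 4}. Its neighbourhood is {A, F}, so |N(S)| = 2 < |S| = 3.
Every subset of size less than 3 has at least as many neighbours as members, so 3 is the minimum.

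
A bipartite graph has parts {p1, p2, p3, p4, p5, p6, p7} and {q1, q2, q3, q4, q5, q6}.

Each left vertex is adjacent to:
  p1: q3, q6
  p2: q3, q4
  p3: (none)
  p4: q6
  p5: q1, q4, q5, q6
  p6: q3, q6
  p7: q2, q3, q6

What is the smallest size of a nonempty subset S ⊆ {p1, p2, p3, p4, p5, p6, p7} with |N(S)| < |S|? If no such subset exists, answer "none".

1

Take S = {p3}. Its neighbourhood is {}, so |N(S)| = 0 < |S| = 1.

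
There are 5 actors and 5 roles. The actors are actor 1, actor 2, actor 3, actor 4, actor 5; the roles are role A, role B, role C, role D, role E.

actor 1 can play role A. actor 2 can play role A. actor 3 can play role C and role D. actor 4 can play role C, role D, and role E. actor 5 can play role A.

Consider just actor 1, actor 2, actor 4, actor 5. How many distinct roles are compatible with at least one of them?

4

The union of neighbours of {actor 1, actor 2, actor 4, actor 5} is {role A, role C, role D, role E}, which has 4 elements.
Since |N(S)| = 4 ≥ |S| = 4, Hall's condition holds for this subset.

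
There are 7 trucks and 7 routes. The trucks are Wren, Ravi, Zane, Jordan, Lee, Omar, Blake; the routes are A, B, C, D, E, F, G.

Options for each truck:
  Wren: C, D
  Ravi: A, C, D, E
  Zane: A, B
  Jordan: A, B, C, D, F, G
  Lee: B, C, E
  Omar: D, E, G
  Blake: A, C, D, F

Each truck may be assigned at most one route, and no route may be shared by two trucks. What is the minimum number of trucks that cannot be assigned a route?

For example, pair Wren–D, Ravi–C, Zane–A, Jordan–G, Lee–B, Omar–E, Blake–F.
This saturates every truck, so 7 is the maximum.
That matches 7 of the 7, leaving 0 unmatched; no matching can do better.

0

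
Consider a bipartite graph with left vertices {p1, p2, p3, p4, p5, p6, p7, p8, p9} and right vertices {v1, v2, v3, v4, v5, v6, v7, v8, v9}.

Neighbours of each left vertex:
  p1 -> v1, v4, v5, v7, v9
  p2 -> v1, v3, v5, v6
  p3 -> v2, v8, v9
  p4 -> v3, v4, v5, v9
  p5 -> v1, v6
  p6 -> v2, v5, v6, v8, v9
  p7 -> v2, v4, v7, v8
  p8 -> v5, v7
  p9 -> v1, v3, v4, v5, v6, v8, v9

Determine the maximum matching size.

For example, pair p1→v5, p2→v3, p3→v9, p4→v4, p5→v1, p6→v6, p7→v2, p8→v7, p9→v8.
This saturates every left vertex, so 9 is the maximum.

9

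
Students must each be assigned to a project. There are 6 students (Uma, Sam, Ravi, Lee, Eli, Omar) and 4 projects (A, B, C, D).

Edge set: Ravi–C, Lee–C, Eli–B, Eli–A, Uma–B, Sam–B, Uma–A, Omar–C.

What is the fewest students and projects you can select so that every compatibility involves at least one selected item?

{A, B, C} is a vertex cover of size 3: every edge has an endpoint in this set.
No smaller cover exists because Uma–A, Sam–B, Ravi–C is a matching of size 3, and a cover must include an endpoint of each of these disjoint edges (König's theorem).

3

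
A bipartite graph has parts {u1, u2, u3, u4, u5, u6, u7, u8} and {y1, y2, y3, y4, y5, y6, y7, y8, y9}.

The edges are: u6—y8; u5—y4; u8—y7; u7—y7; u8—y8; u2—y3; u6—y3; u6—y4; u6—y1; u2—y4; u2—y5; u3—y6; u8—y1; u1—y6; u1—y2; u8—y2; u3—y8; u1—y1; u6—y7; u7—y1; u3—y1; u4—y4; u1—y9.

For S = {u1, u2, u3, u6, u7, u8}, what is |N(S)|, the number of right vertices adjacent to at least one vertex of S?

The union of neighbours of {u1, u2, u3, u6, u7, u8} is {y1, y2, y3, y4, y5, y6, y7, y8, y9}, which has 9 elements.
Since |N(S)| = 9 ≥ |S| = 6, Hall's condition holds for this subset.

9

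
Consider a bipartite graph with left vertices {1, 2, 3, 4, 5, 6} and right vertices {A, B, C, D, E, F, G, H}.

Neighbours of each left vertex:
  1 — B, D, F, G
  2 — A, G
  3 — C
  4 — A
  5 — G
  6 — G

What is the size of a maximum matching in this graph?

4

For example, pair 1–B, 2–G, 3–C, 4–A.
The set {2, 4, 5, 6} has only 2 neighbours ({A, G}), so by Hall's theorem at most 4 of the 6 left vertices can be matched.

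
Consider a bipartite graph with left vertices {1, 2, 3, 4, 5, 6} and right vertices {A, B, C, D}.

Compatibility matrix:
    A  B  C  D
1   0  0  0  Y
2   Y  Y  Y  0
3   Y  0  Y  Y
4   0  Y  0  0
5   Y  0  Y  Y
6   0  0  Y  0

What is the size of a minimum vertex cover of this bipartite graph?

The 4 edges 1–D, 2–C, 3–A, 4–B form a matching, so any vertex cover needs at least 4 vertices (one per matched edge).
Conversely {A, B, C, D} meets every edge and has exactly 4 vertices, so 4 is optimal.

4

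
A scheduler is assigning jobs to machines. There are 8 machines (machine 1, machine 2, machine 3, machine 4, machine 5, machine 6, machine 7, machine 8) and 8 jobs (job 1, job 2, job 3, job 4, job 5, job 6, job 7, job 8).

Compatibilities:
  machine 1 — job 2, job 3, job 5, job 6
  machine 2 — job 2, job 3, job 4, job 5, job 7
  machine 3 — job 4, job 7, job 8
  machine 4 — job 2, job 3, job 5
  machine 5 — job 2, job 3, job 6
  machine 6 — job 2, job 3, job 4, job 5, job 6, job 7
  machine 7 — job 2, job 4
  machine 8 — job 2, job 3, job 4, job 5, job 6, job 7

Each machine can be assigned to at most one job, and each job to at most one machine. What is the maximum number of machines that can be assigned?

A valid assignment of size 7: machine 1→job 3, machine 2→job 4, machine 3→job 8, machine 4→job 5, machine 5→job 6, machine 6→job 7, machine 7→job 2.
The set {machine 1, machine 2, machine 4, machine 5, machine 6, machine 7, machine 8} has only 6 neighbours ({job 2, job 3, job 4, job 5, job 6, job 7}), so by Hall's theorem at most 7 of the 8 machines can be matched.

7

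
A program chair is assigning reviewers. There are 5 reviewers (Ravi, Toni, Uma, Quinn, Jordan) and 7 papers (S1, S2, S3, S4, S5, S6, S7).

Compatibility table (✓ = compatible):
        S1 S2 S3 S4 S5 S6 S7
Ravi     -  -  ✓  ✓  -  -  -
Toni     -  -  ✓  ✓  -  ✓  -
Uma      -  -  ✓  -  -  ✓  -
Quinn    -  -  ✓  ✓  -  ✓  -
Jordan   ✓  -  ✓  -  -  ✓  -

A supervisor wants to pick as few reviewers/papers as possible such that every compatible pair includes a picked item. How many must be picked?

A maximum matching has 4 edges (e.g. Ravi–S3, Toni–S4, Uma–S6, Jordan–S1).
By König's theorem the minimum vertex cover has the same size. One such cover is {Jordan, S3, S4, S6}.

4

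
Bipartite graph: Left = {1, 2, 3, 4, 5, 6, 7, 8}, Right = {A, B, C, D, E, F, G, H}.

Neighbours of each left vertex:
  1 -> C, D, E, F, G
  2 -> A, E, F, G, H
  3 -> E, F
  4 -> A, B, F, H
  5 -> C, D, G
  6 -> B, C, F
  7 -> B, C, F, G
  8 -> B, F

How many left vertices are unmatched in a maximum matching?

For example, pair 1-D, 2-A, 3-E, 4-H, 5-G, 6-C, 7-F, 8-B.
This saturates every left vertex, so 8 is the maximum.
That matches 8 of the 8, leaving 0 unmatched; no matching can do better.

0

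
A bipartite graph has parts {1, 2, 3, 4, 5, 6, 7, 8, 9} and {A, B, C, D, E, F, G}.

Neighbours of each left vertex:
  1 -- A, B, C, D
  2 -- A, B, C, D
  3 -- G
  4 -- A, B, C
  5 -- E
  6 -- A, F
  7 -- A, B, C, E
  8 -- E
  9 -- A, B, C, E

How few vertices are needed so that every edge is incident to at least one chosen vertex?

A maximum matching has 7 edges (e.g. 1–A, 2–D, 3–G, 4–C, 5–E, 6–F, 7–B).
By König's theorem the minimum vertex cover has the same size. One such cover is {3, 6, A, B, C, D, E}.

7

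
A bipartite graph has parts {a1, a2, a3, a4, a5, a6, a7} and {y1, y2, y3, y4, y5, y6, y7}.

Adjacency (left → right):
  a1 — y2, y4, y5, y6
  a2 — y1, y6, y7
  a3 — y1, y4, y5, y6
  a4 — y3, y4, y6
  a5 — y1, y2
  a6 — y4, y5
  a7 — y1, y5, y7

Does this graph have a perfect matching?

Yes

A valid assignment of size 7: a1-y6, a2-y7, a3-y4, a4-y3, a5-y2, a6-y5, a7-y1.
Every left vertex is matched, so this is a perfect matching.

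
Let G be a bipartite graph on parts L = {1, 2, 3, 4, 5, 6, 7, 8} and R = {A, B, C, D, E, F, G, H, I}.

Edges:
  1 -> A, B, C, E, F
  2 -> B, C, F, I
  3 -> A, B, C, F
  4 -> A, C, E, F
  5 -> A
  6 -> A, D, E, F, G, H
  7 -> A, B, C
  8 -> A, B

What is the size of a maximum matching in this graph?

One maximum matching: 1–E, 2–I, 3–F, 4–C, 5–A, 6–G, 7–B.
The set {1, 3, 4, 5, 7, 8} has only 5 neighbours ({A, B, C, E, F}), so by Hall's theorem at most 7 of the 8 left vertices can be matched.

7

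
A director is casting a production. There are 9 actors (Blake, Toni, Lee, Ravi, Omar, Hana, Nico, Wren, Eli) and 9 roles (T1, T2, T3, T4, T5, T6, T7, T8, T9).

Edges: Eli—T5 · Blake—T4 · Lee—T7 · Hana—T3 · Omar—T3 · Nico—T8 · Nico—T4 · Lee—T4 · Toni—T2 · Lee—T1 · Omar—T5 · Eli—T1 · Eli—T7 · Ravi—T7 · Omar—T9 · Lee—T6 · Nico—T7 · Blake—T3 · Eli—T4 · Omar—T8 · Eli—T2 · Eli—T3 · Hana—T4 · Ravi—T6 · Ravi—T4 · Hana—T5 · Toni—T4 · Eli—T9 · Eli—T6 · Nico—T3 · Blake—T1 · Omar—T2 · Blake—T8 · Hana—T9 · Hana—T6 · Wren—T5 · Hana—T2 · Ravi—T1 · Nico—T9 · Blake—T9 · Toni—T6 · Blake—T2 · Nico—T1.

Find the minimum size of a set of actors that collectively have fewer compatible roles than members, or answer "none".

none

A matching saturating every actor exists, for instance Blake→T3, Toni→T2, Lee→T1, Ravi→T6, Omar→T8, Hana→T4, Nico→T9, Wren→T5, Eli→T7.
By Hall's marriage theorem, this means |N(S)| ≥ |S| for every subset S, so no violating subset exists.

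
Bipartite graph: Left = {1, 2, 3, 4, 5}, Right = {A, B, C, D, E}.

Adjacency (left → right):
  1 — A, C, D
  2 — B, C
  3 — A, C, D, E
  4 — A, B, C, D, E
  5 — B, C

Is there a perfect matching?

For example, pair 1–D, 2–C, 3–E, 4–A, 5–B.
Every left vertex is matched, so this is a perfect matching.

Yes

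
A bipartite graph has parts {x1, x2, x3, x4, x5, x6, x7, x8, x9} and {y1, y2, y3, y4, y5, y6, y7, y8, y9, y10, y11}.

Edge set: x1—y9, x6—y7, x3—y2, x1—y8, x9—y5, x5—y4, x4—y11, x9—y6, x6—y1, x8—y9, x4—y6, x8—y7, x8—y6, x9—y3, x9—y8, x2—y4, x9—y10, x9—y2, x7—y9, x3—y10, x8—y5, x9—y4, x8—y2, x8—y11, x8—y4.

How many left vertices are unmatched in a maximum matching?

1

For example, pair x1→y8, x2→y4, x3→y10, x4→y11, x6→y1, x7→y9, x8→y7, x9→y6.
The set {x2, x5} has only 1 neighbour ({y4}), so by Hall's theorem at most 8 of the 9 left vertices can be matched.
That matches 8 of the 9, leaving 1 unmatched; no matching can do better.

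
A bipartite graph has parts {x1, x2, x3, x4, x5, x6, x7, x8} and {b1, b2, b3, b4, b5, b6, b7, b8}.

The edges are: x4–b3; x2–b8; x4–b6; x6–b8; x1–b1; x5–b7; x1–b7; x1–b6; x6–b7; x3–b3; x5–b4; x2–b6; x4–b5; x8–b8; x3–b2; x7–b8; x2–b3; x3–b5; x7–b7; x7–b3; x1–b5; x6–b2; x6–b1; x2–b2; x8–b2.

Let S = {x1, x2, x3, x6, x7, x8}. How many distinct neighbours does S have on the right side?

The union of neighbours of {x1, x2, x3, x6, x7, x8} is {b1, b2, b3, b5, b6, b7, b8}, which has 7 elements.
Since |N(S)| = 7 ≥ |S| = 6, Hall's condition holds for this subset.

7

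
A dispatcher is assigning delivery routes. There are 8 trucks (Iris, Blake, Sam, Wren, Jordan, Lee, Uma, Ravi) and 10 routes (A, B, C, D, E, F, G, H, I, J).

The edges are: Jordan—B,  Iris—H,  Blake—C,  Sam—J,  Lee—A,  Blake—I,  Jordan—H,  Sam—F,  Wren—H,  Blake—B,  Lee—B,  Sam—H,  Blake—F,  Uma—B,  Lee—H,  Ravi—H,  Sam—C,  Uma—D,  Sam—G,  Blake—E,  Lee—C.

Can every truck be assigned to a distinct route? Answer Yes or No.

No

The set {Iris, Wren, Ravi} has only 1 neighbour ({H}), so by Hall's theorem at most 6 of the 8 trucks can be matched.
Hence no matching covers every truck.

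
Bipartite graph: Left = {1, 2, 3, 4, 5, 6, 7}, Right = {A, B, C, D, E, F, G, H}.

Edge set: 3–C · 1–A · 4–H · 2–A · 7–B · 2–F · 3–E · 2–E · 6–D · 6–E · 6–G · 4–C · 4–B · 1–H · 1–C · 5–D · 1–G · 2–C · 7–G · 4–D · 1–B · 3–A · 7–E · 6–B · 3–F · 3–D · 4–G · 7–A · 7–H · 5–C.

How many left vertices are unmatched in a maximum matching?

0

One maximum matching: 1→A, 2→C, 3→E, 4→H, 5→D, 6→B, 7→G.
This saturates every left vertex, so 7 is the maximum.
That matches 7 of the 7, leaving 0 unmatched; no matching can do better.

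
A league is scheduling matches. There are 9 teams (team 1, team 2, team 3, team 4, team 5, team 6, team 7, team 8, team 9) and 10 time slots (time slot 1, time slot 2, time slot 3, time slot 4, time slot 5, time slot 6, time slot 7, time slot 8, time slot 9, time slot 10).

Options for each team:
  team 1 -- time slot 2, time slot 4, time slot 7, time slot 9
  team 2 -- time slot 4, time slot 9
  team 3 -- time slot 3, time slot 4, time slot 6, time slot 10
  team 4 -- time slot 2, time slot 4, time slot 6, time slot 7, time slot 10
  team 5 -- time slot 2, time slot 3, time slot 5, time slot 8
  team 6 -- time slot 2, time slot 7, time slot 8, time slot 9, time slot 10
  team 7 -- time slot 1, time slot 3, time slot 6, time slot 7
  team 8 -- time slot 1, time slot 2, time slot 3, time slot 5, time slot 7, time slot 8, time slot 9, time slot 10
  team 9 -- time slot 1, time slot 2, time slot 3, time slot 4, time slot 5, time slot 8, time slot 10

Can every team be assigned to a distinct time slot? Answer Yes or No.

One maximum matching: team 1-time slot 4, team 2-time slot 9, team 3-time slot 6, team 4-time slot 10, team 5-time slot 2, team 6-time slot 7, team 7-time slot 3, team 8-time slot 5, team 9-time slot 8.
All 9 teams are covered.

Yes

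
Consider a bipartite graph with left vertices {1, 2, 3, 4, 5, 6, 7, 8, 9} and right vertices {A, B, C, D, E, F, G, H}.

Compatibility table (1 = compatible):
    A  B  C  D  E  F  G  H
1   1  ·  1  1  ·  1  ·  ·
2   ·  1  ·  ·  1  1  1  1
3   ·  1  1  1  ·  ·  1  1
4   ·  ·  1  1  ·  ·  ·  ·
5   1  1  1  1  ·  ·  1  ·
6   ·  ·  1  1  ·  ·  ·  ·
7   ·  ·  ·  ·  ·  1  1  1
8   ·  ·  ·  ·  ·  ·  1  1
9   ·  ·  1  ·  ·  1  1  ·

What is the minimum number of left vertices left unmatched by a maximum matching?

1

One maximum matching: 1–F, 2–E, 3–B, 4–D, 5–A, 6–C, 7–H, 8–G.
The set {1, 3, 4, 5, 6, 7, 8, 9} has only 7 neighbours ({A, B, C, D, F, G, H}), so by Hall's theorem at most 8 of the 9 left vertices can be matched.
That matches 8 of the 9, leaving 1 unmatched; no matching can do better.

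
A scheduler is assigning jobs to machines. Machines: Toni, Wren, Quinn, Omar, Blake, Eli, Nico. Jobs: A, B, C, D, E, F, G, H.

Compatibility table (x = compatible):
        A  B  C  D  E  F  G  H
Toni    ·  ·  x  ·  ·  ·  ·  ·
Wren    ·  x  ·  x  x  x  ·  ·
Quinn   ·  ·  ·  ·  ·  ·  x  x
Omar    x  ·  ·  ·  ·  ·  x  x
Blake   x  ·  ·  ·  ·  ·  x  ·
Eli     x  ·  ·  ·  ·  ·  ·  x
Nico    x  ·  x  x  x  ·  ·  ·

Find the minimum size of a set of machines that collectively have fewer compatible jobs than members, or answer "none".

Take S = {Quinn, Omar, Blake, Eli}. Its neighbourhood is {A, G, H}, so |N(S)| = 3 < |S| = 4.
Every subset of size less than 4 has at least as many neighbours as members, so 4 is the minimum.

4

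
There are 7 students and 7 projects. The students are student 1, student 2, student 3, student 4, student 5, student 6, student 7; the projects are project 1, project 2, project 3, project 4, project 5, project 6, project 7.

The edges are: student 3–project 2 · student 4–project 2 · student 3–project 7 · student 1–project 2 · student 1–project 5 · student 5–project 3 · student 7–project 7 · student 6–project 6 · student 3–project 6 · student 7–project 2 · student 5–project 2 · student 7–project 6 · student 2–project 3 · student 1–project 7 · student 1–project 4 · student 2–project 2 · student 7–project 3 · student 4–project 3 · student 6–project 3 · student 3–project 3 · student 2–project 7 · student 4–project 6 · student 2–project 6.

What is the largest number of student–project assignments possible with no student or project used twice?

One maximum matching: student 1–project 4, student 2–project 7, student 3–project 6, student 4–project 2, student 5–project 3.
The set {student 2, student 3, student 4, student 5, student 6, student 7} has only 4 neighbours ({project 2, project 3, project 6, project 7}), so by Hall's theorem at most 5 of the 7 students can be matched.

5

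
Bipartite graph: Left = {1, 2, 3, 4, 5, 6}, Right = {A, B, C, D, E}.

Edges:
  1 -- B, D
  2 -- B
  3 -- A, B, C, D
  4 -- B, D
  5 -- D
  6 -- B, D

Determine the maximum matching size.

3

One maximum matching: 1–D, 2–B, 3–C.
The set {1, 2, 4, 5, 6} has only 2 neighbours ({B, D}), so by Hall's theorem at most 3 of the 6 left vertices can be matched.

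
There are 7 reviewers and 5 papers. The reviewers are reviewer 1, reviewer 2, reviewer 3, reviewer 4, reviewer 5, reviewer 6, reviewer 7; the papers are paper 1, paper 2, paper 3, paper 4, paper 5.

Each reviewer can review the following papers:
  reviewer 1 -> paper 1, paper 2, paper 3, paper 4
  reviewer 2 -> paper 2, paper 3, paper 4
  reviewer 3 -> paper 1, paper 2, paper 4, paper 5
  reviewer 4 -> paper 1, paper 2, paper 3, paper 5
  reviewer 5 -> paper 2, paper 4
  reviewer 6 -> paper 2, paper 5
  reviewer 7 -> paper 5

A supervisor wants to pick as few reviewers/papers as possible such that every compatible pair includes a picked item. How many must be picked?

The 5 edges reviewer 1–paper 1, reviewer 2–paper 3, reviewer 3–paper 5, reviewer 4–paper 2, reviewer 5–paper 4 form a matching, so any vertex cover needs at least 5 vertices (one per matched edge).
Conversely {paper 1, paper 2, paper 3, paper 4, paper 5} meets every edge and has exactly 5 vertices, so 5 is optimal.

5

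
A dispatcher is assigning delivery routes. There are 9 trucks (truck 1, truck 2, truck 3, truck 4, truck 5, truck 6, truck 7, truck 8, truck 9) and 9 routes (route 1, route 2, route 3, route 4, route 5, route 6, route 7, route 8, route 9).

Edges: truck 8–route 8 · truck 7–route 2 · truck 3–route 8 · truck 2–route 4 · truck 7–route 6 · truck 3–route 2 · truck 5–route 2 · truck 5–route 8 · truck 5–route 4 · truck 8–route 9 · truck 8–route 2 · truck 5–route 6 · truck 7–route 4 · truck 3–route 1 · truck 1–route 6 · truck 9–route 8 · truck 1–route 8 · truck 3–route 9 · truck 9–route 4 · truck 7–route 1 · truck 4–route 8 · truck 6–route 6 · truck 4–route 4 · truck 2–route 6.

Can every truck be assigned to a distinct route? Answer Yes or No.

The set {truck 1, truck 2, truck 3, truck 4, truck 5, truck 6, truck 7, truck 8, truck 9} has only 6 neighbours ({route 1, route 2, route 4, route 6, route 8, route 9}), so by Hall's theorem at most 6 of the 9 trucks can be matched.
Hence no matching covers every truck.

No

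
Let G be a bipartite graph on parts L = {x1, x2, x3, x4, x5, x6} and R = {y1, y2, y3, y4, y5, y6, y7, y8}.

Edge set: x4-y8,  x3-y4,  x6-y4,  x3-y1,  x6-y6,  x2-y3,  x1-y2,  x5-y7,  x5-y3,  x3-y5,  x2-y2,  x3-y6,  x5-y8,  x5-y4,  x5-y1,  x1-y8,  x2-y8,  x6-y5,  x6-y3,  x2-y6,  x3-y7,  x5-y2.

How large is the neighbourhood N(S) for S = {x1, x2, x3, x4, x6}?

The union of neighbours of {x1, x2, x3, x4, x6} is {y1, y2, y3, y4, y5, y6, y7, y8}, which has 8 elements.
Since |N(S)| = 8 ≥ |S| = 5, Hall's condition holds for this subset.

8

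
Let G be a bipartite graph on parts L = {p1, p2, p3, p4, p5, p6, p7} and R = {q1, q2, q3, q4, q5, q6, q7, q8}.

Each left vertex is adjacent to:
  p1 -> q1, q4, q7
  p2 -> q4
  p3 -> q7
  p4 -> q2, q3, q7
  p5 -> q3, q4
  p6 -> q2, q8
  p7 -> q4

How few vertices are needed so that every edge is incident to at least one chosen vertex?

6

A maximum matching has 6 edges (e.g. p1–q1, p2–q4, p3–q7, p4–q2, p5–q3, p6–q8).
By König's theorem the minimum vertex cover has the same size. One such cover is {p1, p3, p4, p5, p6, q4}.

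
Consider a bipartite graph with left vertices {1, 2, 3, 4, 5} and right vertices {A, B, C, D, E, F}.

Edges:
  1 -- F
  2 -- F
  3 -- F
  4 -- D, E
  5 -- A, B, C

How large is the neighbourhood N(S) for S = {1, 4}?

The union of neighbours of {1, 4} is {D, E, F}, which has 3 elements.
Since |N(S)| = 3 ≥ |S| = 2, Hall's condition holds for this subset.

3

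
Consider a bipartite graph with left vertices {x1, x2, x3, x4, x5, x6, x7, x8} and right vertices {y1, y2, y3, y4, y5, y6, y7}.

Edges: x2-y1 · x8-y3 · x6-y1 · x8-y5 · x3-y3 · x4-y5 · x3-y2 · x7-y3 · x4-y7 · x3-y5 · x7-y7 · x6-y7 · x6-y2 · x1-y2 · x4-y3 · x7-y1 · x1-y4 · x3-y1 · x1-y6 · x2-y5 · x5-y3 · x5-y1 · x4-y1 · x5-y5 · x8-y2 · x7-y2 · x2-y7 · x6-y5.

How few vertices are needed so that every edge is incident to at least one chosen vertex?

6

{x1, y1, y2, y3, y5, y7} is a vertex cover of size 6: every edge has an endpoint in this set.
No smaller cover exists because x1–y6, x2–y1, x3–y2, x4–y3, x5–y5, x6–y7 is a matching of size 6, and a cover must include an endpoint of each of these disjoint edges (König's theorem).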